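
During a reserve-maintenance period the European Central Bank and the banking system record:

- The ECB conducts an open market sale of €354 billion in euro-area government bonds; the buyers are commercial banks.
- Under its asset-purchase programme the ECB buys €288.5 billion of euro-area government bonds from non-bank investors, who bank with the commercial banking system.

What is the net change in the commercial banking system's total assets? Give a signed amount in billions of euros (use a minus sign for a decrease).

+€288.5 billion

ECB balance sheet:
  Assets:      Securities −€65.5B
  Liabilities: Bank reserves −€65.5B
Commercial banking system:
  Assets:      Reserves at CB −€65.5B, Securities +€354B
  Liabilities: Checkable deposits +€288.5B
Change in total bank assets = +€288.5 billion.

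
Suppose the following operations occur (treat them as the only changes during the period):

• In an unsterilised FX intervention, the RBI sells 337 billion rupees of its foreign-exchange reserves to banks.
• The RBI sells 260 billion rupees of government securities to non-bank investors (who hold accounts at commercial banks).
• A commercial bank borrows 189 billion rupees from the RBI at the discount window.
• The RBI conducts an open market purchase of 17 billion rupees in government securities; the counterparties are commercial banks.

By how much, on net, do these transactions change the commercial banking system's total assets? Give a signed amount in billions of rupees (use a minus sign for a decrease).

-71 billion

RBI balance sheet:
  Assets:      Securities −243B, Loans to banks +189B, Foreign assets −337B
  Liabilities: Bank reserves −391B
Commercial banking system:
  Assets:      Reserves at CB −391B, Securities −17B, Foreign assets +337B
  Liabilities: Checkable deposits −260B, Borrowings from CB +189B
Change in total bank assets = -71 billion.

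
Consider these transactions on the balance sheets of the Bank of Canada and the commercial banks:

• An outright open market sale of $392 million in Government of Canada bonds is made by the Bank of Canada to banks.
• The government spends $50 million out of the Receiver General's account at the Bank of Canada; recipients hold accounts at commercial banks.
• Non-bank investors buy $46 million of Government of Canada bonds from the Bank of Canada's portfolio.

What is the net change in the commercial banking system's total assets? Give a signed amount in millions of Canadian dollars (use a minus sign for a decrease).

+$4 million

OMO sale (to banks) $392 million: just an asset swap on bank balance sheets → 0.
Government spending $50 million: bank balance sheets expand → +$50M.
Asset sale (to non-banks) $46 million: bank balance sheets shrink → −$46M.
Net: 0 + 50 − 46 = +$4 million.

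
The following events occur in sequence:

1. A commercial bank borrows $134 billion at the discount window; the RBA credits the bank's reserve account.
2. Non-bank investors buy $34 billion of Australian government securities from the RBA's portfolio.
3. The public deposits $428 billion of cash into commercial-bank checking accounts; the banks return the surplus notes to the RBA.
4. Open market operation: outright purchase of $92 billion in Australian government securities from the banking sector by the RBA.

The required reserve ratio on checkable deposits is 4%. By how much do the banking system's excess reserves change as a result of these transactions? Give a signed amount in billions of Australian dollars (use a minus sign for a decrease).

Discount-window loan $134 billion: reserves +$134B, deposits 0.
Asset sale (to non-banks) $34 billion: reserves −$34B, deposits −$34B.
Currency deposit $428 billion: reserves +$428B, deposits +$428B.
OMO purchase (from banks) $92 billion: reserves +$92B, deposits 0.
Totals: Δreserves = +$620B, Δdeposits = +$394B.
Δrequired reserves = 4% × +$394B = +$15.76B.
Δexcess reserves = Δreserves − Δrequired = +$620B − (+$15.76B) = +$604.24 billion.

+$604.24 billion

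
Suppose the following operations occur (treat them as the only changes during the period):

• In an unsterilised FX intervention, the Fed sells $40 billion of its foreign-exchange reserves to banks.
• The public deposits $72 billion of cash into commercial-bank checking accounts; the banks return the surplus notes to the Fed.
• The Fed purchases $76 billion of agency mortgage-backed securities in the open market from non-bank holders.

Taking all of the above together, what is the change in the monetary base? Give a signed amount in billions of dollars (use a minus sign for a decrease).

+$36 billion

FX sale $40 billion: Fed balance sheet contracts → −$40B.
Currency deposit $72 billion: just a shift between currency and reserves — both are base money → 0.
Asset purchase (from non-banks) $76 billion: Fed balance sheet expands → +$76B.
Net: −40 + 0 + 76 = +$36 billion.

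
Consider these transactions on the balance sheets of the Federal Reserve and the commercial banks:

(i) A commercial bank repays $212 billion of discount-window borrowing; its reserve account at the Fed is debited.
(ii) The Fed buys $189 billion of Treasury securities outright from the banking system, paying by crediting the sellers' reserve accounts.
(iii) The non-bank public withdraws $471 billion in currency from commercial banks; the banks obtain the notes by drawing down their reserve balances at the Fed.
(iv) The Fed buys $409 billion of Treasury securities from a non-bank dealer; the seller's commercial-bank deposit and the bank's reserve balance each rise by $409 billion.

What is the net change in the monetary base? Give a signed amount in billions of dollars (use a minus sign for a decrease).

+$386 billion

Fed balance sheet:
  Assets:      Securities +$598B, Loans to banks −$212B
  Liabilities: Bank reserves −$85B, Currency in circulation +$471B
Monetary base = currency + reserves: +$471B + (−$85B) = +$386 billion.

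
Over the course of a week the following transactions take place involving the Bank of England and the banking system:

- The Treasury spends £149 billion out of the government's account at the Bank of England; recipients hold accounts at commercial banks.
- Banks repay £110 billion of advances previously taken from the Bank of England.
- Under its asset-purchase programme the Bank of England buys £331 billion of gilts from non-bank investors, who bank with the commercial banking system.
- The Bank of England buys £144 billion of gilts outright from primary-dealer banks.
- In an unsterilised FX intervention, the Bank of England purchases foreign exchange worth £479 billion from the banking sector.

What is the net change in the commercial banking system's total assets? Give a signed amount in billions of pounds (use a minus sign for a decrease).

+£370 billion

Government spending £149 billion: bank balance sheets expand → +£149B.
Discount-window repayment £110 billion: bank balance sheets shrink → −£110B.
Asset purchase (from non-banks) £331 billion: bank balance sheets expand → +£331B.
OMO purchase (from banks) £144 billion: just an asset swap on bank balance sheets → 0.
FX purchase £479 billion: just an asset swap on bank balance sheets → 0.
Net: 149 − 110 + 331 + 0 + 0 = +£370 billion.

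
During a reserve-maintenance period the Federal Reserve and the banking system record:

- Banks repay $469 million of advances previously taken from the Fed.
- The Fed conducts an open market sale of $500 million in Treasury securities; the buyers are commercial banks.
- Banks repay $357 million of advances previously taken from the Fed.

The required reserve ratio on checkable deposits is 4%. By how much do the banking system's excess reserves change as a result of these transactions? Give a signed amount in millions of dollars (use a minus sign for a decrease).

-$1326 million

Discount-window repayment $469 million: reserves −$469M, deposits 0.
OMO sale (to banks) $500 million: reserves −$500M, deposits 0.
Discount-window repayment $357 million: reserves −$357M, deposits 0.
Totals: Δreserves = −$1326M, Δdeposits = 0.
Δrequired reserves = 4% × 0 = 0.
Δexcess reserves = Δreserves − Δrequired = −$1326M − (0) = -$1326 million.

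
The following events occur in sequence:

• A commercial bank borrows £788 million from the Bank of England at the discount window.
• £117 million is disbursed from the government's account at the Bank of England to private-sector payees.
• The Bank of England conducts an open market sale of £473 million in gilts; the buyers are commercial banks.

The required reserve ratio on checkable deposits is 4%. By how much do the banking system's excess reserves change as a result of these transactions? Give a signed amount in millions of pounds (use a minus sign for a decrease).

Discount-window loan £788 million: reserves +£788M, deposits 0.
Government spending £117 million: reserves +£117M, deposits +£117M.
OMO sale (to banks) £473 million: reserves −£473M, deposits 0.
Totals: Δreserves = +£432M, Δdeposits = +£117M.
Δrequired reserves = 4% × +£117M = +£4.68M.
Δexcess reserves = Δreserves − Δrequired = +£432M − (+£4.68M) = +£427.32 million.

+£427.32 million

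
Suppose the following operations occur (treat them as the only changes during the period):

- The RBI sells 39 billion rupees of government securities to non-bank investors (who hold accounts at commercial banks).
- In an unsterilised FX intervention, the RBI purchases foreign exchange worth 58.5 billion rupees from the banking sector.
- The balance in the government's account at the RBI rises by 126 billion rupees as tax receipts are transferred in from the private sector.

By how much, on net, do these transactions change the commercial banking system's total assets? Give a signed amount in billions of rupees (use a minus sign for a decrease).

Asset sale (to non-banks) 39 billion rupees: bank balance sheets shrink → −39B.
FX purchase 58.5 billion rupees: just an asset swap on bank balance sheets → 0.
Government account inflow 126 billion rupees: bank balance sheets shrink → −126B.
Net: −39 + 0 − 126 = -165 billion.

-165 billion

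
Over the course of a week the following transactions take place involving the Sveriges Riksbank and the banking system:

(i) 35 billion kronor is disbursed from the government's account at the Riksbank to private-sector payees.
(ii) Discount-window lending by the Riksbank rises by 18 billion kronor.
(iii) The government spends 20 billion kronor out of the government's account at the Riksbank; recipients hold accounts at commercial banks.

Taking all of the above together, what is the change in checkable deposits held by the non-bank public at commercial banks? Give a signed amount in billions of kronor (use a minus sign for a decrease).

+55 billion

Riksbank balance sheet:
  Assets:      Loans to banks +18B
  Liabilities: Bank reserves +73B, Government deposits −55B
Commercial banking system:
  Assets:      Reserves at CB +73B
  Liabilities: Checkable deposits +55B, Borrowings from CB +18B
So the change in checkable deposits held by the non-bank public at commercial banks is +55 billion.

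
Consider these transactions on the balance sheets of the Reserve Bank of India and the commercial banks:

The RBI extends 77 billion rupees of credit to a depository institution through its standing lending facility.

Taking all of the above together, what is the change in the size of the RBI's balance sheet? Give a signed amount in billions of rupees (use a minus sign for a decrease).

+77 billion

RBI balance sheet:
  Assets:      Loans to banks +77B
  Liabilities: Bank reserves +77B
Commercial banking system:
  Assets:      Reserves at CB +77B
  Liabilities: Borrowings from CB +77B
Change in total RBI assets = +77 billion.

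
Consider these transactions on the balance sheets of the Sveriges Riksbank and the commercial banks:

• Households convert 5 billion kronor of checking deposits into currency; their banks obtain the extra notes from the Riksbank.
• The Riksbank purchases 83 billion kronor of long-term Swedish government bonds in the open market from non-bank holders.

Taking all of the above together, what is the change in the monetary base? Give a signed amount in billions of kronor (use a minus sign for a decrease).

Currency withdrawal 5 billion kronor: just a shift between currency and reserves — both are base money → 0.
Asset purchase (from non-banks) 83 billion kronor: Riksbank balance sheet expands → +83B.
Net: 0 + 83 = +83 billion.

+83 billion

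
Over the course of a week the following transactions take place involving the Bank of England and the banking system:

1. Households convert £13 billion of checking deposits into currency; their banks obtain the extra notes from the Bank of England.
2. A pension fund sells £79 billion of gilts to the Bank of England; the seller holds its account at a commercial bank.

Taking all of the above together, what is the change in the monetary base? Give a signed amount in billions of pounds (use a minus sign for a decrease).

Currency withdrawal £13 billion: just a shift between currency and reserves — both are base money → 0.
Asset purchase (from non-banks) £79 billion: Bank of England balance sheet expands → +£79B.
Net: 0 + 79 = +£79 billion.

+£79 billion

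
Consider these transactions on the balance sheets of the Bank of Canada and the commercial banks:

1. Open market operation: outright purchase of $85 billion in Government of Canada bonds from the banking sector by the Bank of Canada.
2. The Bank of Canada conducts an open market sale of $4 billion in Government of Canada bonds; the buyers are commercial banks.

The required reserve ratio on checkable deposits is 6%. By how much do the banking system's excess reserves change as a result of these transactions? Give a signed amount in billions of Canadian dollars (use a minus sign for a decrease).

OMO purchase (from banks) $85 billion: reserves +$85B, deposits 0.
OMO sale (to banks) $4 billion: reserves −$4B, deposits 0.
Totals: Δreserves = +$81B, Δdeposits = 0.
Δrequired reserves = 6% × 0 = 0.
Δexcess reserves = Δreserves − Δrequired = +$81B − (0) = +$81 billion.

+$81 billion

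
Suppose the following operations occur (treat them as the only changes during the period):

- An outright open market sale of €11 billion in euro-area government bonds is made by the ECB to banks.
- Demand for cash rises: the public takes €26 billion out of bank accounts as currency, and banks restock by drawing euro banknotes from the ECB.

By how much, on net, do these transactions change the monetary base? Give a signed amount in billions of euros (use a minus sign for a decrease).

ECB balance sheet:
  Assets:      Securities −€11B
  Liabilities: Bank reserves −€37B, Currency in circulation +€26B
Monetary base = currency + reserves: +€26B + (−€37B) = -€11 billion.

-€11 billion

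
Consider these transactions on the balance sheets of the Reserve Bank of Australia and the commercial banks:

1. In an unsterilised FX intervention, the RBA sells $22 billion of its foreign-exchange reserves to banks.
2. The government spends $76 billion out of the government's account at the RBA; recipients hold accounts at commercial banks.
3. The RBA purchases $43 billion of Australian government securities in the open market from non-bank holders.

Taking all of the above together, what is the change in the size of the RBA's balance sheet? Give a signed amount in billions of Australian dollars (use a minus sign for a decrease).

+$21 billion

RBA balance sheet:
  Assets:      Securities +$43B, Foreign assets −$22B
  Liabilities: Bank reserves +$97B, Government deposits −$76B
Commercial banking system:
  Assets:      Reserves at CB +$97B, Foreign assets +$22B
  Liabilities: Checkable deposits +$119B
Change in total RBA assets = +$21 billion.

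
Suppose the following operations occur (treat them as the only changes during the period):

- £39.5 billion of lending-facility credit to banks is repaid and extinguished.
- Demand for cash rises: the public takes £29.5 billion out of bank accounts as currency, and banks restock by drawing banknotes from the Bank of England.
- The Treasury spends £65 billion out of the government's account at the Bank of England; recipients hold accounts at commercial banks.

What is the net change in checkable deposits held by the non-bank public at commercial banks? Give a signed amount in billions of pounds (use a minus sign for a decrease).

Bank of England balance sheet:
  Assets:      Loans to banks −£39.5B
  Liabilities: Bank reserves −£4B, Currency in circulation +£29.5B, Government deposits −£65B
Commercial banking system:
  Assets:      Reserves at CB −£4B
  Liabilities: Checkable deposits +£35.5B, Borrowings from CB −£39.5B
So the change in checkable deposits held by the non-bank public at commercial banks is +£35.5 billion.

+£35.5 billion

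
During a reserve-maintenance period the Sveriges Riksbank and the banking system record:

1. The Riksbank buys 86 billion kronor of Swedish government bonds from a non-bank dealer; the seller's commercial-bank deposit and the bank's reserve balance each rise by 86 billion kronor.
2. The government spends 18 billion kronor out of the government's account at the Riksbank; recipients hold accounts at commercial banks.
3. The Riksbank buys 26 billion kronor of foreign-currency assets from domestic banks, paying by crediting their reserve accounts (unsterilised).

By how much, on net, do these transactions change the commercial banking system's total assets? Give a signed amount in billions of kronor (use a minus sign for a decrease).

+104 billion

Riksbank balance sheet:
  Assets:      Securities +86B, Foreign assets +26B
  Liabilities: Bank reserves +130B, Government deposits −18B
Commercial banking system:
  Assets:      Reserves at CB +130B, Foreign assets −26B
  Liabilities: Checkable deposits +104B
Change in total bank assets = +104 billion.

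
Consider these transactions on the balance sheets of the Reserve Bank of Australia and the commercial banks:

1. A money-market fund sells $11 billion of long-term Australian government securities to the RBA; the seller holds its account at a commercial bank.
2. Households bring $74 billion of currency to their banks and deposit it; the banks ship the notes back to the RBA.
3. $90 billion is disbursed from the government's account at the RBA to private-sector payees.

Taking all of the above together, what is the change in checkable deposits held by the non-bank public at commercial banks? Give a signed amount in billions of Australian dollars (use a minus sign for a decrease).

RBA balance sheet:
  Assets:      Securities +$11B
  Liabilities: Bank reserves +$175B, Currency in circulation −$74B, Government deposits −$90B
Commercial banking system:
  Assets:      Reserves at CB +$175B
  Liabilities: Checkable deposits +$175B
So the change in checkable deposits held by the non-bank public at commercial banks is +$175 billion.

+$175 billion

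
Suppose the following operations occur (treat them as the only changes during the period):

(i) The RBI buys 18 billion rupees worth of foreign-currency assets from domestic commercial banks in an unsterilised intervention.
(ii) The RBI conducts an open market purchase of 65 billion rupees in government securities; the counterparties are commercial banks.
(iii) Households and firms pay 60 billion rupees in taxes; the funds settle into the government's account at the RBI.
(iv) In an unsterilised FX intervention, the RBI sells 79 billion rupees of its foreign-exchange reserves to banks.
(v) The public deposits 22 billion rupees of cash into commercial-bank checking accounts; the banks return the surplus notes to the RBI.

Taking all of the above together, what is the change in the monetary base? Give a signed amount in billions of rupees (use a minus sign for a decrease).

RBI balance sheet:
  Assets:      Securities +65B, Foreign assets −61B
  Liabilities: Bank reserves −34B, Currency in circulation −22B, Government deposits +60B
Commercial banking system:
  Assets:      Reserves at CB −34B, Securities −65B, Foreign assets +61B
  Liabilities: Checkable deposits −38B
Monetary base = currency + reserves: −22B + (−34B) = -56 billion.

-56 billion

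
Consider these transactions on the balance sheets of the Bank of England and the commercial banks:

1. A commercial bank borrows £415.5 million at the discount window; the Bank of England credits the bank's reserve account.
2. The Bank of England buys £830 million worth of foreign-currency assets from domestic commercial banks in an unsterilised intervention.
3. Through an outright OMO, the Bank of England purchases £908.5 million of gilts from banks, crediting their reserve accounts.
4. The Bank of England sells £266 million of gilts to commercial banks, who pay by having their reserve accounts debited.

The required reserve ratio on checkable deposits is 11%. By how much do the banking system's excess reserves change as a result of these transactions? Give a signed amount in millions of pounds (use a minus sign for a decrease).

+£1888 million

Discount-window loan £415.5 million: reserves +£415.5M, deposits 0.
FX purchase £830 million: reserves +£830M, deposits 0.
OMO purchase (from banks) £908.5 million: reserves +£908.5M, deposits 0.
OMO sale (to banks) £266 million: reserves −£266M, deposits 0.
Totals: Δreserves = +£1888M, Δdeposits = 0.
Δrequired reserves = 11% × 0 = 0.
Δexcess reserves = Δreserves − Δrequired = +£1888M − (0) = +£1888 million.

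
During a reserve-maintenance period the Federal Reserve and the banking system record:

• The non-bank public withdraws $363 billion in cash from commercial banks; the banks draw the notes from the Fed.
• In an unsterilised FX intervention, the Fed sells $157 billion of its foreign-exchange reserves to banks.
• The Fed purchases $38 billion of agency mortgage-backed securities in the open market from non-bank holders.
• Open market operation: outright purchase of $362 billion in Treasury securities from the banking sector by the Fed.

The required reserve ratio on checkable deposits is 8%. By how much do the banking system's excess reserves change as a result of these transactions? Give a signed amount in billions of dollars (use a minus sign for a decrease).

-$94 billion

Currency withdrawal $363 billion: reserves −$363B, deposits −$363B.
FX sale $157 billion: reserves −$157B, deposits 0.
Asset purchase (from non-banks) $38 billion: reserves +$38B, deposits +$38B.
OMO purchase (from banks) $362 billion: reserves +$362B, deposits 0.
Totals: Δreserves = −$120B, Δdeposits = −$325B.
Δrequired reserves = 8% × −$325B = −$26B.
Δexcess reserves = Δreserves − Δrequired = −$120B − (−$26B) = -$94 billion.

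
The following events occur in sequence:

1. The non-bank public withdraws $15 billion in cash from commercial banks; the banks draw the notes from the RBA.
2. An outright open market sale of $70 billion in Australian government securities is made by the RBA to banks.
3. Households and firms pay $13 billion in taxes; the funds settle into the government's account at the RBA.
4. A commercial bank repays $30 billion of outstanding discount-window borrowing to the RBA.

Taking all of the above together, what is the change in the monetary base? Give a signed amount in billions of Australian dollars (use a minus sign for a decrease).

-$113 billion

Currency withdrawal $15 billion: just a shift between currency and reserves — both are base money → 0.
OMO sale (to banks) $70 billion: RBA balance sheet contracts → −$70B.
Government account inflow $13 billion: reserves shift to a non-base liability → −$13B.
Discount-window repayment $30 billion: RBA balance sheet contracts → −$30B.
Net: 0 − 70 − 13 − 30 = -$113 billion.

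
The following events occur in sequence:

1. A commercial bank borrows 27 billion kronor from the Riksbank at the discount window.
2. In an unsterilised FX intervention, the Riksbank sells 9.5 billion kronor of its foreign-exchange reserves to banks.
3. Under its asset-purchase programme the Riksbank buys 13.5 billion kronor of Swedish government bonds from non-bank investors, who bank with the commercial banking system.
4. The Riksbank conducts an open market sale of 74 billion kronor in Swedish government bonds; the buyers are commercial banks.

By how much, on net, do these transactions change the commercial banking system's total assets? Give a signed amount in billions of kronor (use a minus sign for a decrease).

+40.5 billion

Riksbank balance sheet:
  Assets:      Securities −60.5B, Loans to banks +27B, Foreign assets −9.5B
  Liabilities: Bank reserves −43B
Commercial banking system:
  Assets:      Reserves at CB −43B, Securities +74B, Foreign assets +9.5B
  Liabilities: Checkable deposits +13.5B, Borrowings from CB +27B
Change in total bank assets = +40.5 billion.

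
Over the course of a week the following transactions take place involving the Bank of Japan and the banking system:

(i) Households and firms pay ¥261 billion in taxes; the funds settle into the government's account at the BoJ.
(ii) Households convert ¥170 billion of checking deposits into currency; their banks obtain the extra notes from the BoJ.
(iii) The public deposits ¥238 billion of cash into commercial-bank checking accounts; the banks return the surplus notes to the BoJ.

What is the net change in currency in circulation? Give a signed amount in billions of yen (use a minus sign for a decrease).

-¥68 billion

BoJ balance sheet:
  Assets:      no change
  Liabilities: Bank reserves −¥193B, Currency in circulation −¥68B, Government deposits +¥261B
So the change in currency in circulation is -¥68 billion.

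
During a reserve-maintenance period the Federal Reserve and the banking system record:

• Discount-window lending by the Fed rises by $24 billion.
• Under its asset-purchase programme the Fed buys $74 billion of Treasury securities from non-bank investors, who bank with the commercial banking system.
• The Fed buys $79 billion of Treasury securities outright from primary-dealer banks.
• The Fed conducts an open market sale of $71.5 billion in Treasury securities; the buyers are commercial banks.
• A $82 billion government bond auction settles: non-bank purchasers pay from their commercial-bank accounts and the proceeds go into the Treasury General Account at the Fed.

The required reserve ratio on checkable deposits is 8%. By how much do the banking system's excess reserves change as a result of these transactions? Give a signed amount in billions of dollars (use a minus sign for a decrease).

+$24.14 billion

Discount-window loan $24 billion: reserves +$24B, deposits 0.
Asset purchase (from non-banks) $74 billion: reserves +$74B, deposits +$74B.
OMO purchase (from banks) $79 billion: reserves +$79B, deposits 0.
OMO sale (to banks) $71.5 billion: reserves −$71.5B, deposits 0.
Government account inflow $82 billion: reserves −$82B, deposits −$82B.
Totals: Δreserves = +$23.5B, Δdeposits = −$8B.
Δrequired reserves = 8% × −$8B = −$0.64B.
Δexcess reserves = Δreserves − Δrequired = +$23.5B − (−$0.64B) = +$24.14 billion.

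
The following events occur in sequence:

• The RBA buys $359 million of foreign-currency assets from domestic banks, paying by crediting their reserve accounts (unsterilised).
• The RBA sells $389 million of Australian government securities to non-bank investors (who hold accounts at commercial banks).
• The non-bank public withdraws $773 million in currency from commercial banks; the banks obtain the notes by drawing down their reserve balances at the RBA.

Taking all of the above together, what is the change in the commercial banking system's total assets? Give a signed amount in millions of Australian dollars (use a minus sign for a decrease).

-$1162 million

FX purchase $359 million: just an asset swap on bank balance sheets → 0.
Asset sale (to non-banks) $389 million: bank balance sheets shrink → −$389M.
Currency withdrawal $773 million: bank balance sheets shrink → −$773M.
Net: 0 − 389 − 773 = -$1162 million.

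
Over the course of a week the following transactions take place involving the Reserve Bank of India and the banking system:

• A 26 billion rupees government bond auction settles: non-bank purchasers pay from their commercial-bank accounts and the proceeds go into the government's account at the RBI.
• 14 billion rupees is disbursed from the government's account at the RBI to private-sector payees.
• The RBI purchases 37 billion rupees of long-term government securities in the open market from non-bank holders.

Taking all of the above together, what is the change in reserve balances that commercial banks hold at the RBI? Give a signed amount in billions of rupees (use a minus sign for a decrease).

+25 billion

RBI balance sheet:
  Assets:      Securities +37B
  Liabilities: Bank reserves +25B, Government deposits +12B
So the change in reserve balances that commercial banks hold at the RBI is +25 billion.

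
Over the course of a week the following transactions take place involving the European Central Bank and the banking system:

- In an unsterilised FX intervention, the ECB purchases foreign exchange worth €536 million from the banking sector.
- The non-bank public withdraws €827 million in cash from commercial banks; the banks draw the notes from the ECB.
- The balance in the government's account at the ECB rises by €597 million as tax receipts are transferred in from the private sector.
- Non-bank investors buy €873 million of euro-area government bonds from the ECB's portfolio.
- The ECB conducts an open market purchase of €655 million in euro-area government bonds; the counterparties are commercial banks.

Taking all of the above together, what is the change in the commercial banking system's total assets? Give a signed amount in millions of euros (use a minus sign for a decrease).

ECB balance sheet:
  Assets:      Securities −€218M, Foreign assets +€536M
  Liabilities: Bank reserves −€1106M, Currency in circulation +€827M, Government deposits +€597M
Commercial banking system:
  Assets:      Reserves at CB −€1106M, Securities −€655M, Foreign assets −€536M
  Liabilities: Checkable deposits −€2297M
Change in total bank assets = -€2297 million.

-€2297 million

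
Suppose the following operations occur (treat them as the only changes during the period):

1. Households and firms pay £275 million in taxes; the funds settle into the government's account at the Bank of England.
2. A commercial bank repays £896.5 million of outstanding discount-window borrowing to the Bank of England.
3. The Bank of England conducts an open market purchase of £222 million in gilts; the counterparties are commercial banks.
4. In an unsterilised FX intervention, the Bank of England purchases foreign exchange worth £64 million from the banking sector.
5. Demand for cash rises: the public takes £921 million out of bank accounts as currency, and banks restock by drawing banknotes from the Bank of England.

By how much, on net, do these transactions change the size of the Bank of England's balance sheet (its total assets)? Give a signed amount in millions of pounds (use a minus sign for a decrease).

Bank of England balance sheet:
  Assets:      Securities +£222M, Loans to banks −£896.5M, Foreign assets +£64M
  Liabilities: Bank reserves −£1806.5M, Currency in circulation +£921M, Government deposits +£275M
Commercial banking system:
  Assets:      Reserves at CB −£1806.5M, Securities −£222M, Foreign assets −£64M
  Liabilities: Checkable deposits −£1196M, Borrowings from CB −£896.5M
Change in total Bank of England assets = -£610.5 million.

-£610.5 million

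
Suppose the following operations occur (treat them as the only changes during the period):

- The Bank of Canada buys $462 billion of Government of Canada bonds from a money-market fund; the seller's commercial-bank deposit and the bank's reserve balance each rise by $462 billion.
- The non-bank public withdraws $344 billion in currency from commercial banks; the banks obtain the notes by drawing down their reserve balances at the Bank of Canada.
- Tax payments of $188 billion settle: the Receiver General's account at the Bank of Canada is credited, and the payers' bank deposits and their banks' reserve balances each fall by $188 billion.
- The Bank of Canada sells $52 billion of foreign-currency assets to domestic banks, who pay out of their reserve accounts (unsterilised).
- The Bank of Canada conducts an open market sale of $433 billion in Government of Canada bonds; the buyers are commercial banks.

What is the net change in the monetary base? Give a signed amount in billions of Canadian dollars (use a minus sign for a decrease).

Bank of Canada balance sheet:
  Assets:      Securities +$29B, Foreign assets −$52B
  Liabilities: Bank reserves −$555B, Currency in circulation +$344B, Government deposits +$188B
Monetary base = currency + reserves: +$344B + (−$555B) = -$211 billion.

-$211 billion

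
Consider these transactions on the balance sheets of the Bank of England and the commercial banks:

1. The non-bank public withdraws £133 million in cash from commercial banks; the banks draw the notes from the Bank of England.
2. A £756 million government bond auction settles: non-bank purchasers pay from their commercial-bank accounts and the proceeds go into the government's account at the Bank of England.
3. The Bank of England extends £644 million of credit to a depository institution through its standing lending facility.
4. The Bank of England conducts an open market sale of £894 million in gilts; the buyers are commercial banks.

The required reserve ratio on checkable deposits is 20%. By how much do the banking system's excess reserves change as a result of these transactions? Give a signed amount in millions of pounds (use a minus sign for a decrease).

-£961.2 million

Currency withdrawal £133 million: reserves −£133M, deposits −£133M.
Government account inflow £756 million: reserves −£756M, deposits −£756M.
Discount-window loan £644 million: reserves +£644M, deposits 0.
OMO sale (to banks) £894 million: reserves −£894M, deposits 0.
Totals: Δreserves = −£1139M, Δdeposits = −£889M.
Δrequired reserves = 20% × −£889M = −£177.8M.
Δexcess reserves = Δreserves − Δrequired = −£1139M − (−£177.8M) = -£961.2 million.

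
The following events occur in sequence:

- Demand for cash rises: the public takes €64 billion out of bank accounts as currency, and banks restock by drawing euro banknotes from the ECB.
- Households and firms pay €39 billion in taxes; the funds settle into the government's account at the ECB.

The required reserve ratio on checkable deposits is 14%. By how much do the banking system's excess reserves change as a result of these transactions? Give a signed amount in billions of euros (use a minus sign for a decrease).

Currency withdrawal €64 billion: reserves −€64B, deposits −€64B.
Government account inflow €39 billion: reserves −€39B, deposits −€39B.
Totals: Δreserves = −€103B, Δdeposits = −€103B.
Δrequired reserves = 14% × −€103B = −€14.42B.
Δexcess reserves = Δreserves − Δrequired = −€103B − (−€14.42B) = -€88.58 billion.

-€88.58 billion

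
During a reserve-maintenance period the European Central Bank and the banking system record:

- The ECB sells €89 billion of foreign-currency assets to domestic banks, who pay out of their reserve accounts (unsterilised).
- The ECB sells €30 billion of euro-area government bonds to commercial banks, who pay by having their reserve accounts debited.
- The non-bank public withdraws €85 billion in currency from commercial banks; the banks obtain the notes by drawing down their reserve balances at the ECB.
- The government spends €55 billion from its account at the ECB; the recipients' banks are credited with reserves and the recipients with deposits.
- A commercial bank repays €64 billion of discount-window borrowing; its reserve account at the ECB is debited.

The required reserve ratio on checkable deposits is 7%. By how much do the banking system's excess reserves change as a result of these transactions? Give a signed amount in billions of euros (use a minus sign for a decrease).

FX sale €89 billion: reserves −€89B, deposits 0.
OMO sale (to banks) €30 billion: reserves −€30B, deposits 0.
Currency withdrawal €85 billion: reserves −€85B, deposits −€85B.
Government spending €55 billion: reserves +€55B, deposits +€55B.
Discount-window repayment €64 billion: reserves −€64B, deposits 0.
Totals: Δreserves = −€213B, Δdeposits = −€30B.
Δrequired reserves = 7% × −€30B = −€2.1B.
Δexcess reserves = Δreserves − Δrequired = −€213B − (−€2.1B) = -€210.9 billion.

-€210.9 billion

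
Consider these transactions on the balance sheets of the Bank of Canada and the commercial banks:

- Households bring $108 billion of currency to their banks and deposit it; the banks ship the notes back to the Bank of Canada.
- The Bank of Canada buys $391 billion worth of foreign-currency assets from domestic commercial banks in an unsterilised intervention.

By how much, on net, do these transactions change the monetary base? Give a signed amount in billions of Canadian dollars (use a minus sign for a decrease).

+$391 billion

Bank of Canada balance sheet:
  Assets:      Foreign assets +$391B
  Liabilities: Bank reserves +$499B, Currency in circulation −$108B
Monetary base = currency + reserves: −$108B + (+$499B) = +$391 billion.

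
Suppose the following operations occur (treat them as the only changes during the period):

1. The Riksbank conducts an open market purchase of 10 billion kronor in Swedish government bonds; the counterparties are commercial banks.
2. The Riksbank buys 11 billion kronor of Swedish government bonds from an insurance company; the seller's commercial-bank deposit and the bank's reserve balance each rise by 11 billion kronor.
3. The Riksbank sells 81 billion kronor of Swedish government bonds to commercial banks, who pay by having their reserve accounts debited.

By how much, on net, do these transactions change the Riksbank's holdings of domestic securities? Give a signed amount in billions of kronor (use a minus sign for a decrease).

OMO purchase (from banks) 10 billion kronor: securities added to the Riksbank's portfolio → +10B.
Asset purchase (from non-banks) 11 billion kronor: securities added to the Riksbank's portfolio → +11B.
OMO sale (to banks) 81 billion kronor: securities removed from the Riksbank's portfolio → −81B.
Net: 10 + 11 − 81 = -60 billion.

-60 billion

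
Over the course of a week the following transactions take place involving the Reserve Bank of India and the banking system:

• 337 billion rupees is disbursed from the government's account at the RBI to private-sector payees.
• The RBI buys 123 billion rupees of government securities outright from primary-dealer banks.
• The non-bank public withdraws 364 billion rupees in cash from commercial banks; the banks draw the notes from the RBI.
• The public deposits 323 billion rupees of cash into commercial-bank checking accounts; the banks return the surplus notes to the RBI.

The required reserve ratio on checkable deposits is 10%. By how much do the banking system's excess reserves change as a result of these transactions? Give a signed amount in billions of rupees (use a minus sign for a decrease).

+389.4 billion

Government spending 337 billion rupees: reserves +337B, deposits +337B.
OMO purchase (from banks) 123 billion rupees: reserves +123B, deposits 0.
Currency withdrawal 364 billion rupees: reserves −364B, deposits −364B.
Currency deposit 323 billion rupees: reserves +323B, deposits +323B.
Totals: Δreserves = +419B, Δdeposits = +296B.
Δrequired reserves = 10% × +296B = +29.6B.
Δexcess reserves = Δreserves − Δrequired = +419B − (+29.6B) = +389.4 billion.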